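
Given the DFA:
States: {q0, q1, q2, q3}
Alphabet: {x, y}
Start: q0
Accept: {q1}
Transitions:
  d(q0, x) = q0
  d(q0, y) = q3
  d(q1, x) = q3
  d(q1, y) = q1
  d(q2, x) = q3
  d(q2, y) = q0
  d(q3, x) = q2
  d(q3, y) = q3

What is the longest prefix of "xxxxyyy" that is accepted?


Run the DFA, marking each prefix where the state is accepting:
  "" -> q0 [reject]
  "x" -> q0 [reject]
  "xx" -> q0 [reject]
  "xxx" -> q0 [reject]
  "xxxx" -> q0 [reject]
  "xxxxy" -> q3 [reject]
  "xxxxyy" -> q3 [reject]
  "xxxxyyy" -> q3 [reject]

No prefix is accepted


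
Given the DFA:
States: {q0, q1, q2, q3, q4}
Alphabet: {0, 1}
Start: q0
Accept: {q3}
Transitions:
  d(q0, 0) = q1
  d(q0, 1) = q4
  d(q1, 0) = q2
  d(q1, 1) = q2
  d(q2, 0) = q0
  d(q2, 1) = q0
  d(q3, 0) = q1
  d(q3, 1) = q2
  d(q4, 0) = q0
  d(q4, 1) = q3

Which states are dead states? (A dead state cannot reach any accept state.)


Forward reachability from each state:
  q0 -> reaches accept state q3 (live)
  q1 -> reaches accept state q3 (live)
  q2 -> reaches accept state q3 (live)
  q3 -> reaches accept state q3 (live)
  q4 -> reaches accept state q3 (live)

None (all states can reach an accept state)


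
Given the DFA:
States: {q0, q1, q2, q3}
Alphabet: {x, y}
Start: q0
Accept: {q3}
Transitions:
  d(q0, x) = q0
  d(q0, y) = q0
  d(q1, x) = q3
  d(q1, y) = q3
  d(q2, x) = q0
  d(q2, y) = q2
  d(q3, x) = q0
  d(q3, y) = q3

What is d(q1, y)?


Looking up transition d(q1, y)

q3


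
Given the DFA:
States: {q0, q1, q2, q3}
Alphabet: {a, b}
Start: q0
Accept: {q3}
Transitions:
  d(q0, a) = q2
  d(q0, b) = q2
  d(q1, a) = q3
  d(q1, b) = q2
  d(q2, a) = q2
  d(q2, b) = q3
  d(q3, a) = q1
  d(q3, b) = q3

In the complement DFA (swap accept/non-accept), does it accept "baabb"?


Trace: q0 -> q2 -> q2 -> q2 -> q3 -> q3
Final: q3
Original accept: {q3}
Complement: q3 is in original accept

No, complement rejects (original accepts)


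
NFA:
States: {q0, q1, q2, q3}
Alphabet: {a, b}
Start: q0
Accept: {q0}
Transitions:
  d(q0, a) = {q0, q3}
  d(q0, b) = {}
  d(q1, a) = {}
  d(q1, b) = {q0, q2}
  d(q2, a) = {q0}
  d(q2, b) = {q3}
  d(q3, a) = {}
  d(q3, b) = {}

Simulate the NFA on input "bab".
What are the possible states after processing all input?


Start: {q0}
  --b--> {}
  --a--> {}
  --b--> {}

{} (empty set, no valid transitions)


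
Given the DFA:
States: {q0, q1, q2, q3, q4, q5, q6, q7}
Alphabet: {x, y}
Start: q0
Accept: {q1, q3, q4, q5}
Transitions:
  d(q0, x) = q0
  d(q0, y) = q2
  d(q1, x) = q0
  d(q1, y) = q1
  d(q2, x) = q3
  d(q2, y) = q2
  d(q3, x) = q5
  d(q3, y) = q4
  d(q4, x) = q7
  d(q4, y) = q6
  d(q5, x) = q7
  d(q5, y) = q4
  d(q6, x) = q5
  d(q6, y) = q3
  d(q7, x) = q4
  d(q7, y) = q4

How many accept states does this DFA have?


Accept states listed: {q1, q3, q4, q5}
Counting: q1(1) q3(2) q4(3) q5(4)

4


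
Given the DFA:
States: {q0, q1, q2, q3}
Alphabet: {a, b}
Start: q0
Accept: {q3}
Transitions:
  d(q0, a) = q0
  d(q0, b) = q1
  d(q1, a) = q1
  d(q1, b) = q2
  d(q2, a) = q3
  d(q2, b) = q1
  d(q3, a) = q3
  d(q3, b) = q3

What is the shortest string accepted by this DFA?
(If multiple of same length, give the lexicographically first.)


BFS by string length (lex-first path to each state shown):
  len 0: q0<-""
  len 1: q0<-"a", q1<-"b"
  len 2: q0<-"aa", q1<-"ab", q2<-"bb"
  len 3: q0<-"aaa", q1<-"aab", q2<-"abb", q3<-"bba"
Found accept state at length 3.

"bba"


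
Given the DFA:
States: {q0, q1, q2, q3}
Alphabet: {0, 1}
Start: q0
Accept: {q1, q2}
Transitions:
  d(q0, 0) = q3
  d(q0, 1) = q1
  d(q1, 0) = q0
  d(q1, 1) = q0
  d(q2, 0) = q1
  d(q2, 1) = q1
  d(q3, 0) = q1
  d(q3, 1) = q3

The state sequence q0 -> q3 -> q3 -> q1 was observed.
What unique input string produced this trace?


Trace back each transition to find the symbol:
  q0 --[0]--> q3
  q3 --[1]--> q3
  q3 --[0]--> q1

"010"


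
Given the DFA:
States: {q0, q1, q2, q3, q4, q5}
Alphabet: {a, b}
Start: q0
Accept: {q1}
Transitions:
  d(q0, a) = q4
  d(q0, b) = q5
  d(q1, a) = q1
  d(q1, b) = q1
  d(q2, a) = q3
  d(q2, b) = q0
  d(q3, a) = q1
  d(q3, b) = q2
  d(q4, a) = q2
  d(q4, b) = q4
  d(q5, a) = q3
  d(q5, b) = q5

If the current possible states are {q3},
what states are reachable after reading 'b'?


Apply transition on 'b' from each current state:
  d(q3, b) = q2

{q2}


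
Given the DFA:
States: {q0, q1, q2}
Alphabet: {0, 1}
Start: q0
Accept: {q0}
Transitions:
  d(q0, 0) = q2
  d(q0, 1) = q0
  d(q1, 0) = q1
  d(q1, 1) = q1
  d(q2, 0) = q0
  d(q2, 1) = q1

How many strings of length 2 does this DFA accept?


Enumerating all length-2 strings:
  "00" -> q0 [accept]
  "01" -> q1 [reject]
  "10" -> q2 [reject]
  "11" -> q0 [accept]

2 out of 4


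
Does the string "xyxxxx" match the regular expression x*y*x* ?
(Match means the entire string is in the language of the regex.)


|string| = 6; first = 'x'; last = 'x'

Yes, "xyxxxx" matches x*y*x*


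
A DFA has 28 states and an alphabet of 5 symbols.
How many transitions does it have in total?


Each state has exactly one transition per symbol.
28 * 5 = 140

140


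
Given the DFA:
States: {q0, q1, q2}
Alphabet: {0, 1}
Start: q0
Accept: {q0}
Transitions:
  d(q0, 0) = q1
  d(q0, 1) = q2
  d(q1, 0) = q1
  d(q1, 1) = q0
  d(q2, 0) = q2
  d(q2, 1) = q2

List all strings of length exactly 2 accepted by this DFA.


All strings of length 2: 4 total
Accepted: 1

"01"


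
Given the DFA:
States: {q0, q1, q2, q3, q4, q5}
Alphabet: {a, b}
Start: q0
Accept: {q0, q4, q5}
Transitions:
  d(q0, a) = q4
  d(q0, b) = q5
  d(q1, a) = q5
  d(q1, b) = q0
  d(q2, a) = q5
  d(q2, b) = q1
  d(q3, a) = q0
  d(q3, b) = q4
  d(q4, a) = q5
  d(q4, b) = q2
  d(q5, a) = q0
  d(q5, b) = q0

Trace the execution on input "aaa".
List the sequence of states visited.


Input: aaa
d(q0, a) = q4
d(q4, a) = q5
d(q5, a) = q0


q0 -> q4 -> q5 -> q0


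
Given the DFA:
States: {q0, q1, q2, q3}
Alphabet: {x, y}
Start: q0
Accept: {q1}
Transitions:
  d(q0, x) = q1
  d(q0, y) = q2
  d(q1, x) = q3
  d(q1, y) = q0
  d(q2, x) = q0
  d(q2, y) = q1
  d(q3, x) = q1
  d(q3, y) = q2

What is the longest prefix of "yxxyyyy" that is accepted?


Run the DFA, marking each prefix where the state is accepting:
  "" -> q0 [reject]
  "y" -> q2 [reject]
  "yx" -> q0 [reject]
  "yxx" -> q1 [accept]
  "yxxy" -> q0 [reject]
  "yxxyy" -> q2 [reject]
  "yxxyyy" -> q1 [accept]
  "yxxyyyy" -> q0 [reject]

"yxxyyy"


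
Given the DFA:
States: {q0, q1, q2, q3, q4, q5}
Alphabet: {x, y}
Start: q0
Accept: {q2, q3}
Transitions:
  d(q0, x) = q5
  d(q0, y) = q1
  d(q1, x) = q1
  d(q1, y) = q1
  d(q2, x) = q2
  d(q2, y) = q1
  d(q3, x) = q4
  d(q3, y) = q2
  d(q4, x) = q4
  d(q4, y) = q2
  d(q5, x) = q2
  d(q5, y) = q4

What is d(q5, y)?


Looking up transition d(q5, y)

q4


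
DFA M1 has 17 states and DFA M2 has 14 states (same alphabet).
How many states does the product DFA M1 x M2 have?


Product construction pairs every M1 state with every M2 state.
17 * 14 = 238

238


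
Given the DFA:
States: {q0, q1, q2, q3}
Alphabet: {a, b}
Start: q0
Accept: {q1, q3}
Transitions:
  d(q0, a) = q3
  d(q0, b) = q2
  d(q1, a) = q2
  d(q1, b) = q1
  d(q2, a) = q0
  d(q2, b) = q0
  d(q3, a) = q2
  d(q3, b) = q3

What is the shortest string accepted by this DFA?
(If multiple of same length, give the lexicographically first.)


BFS by string length (lex-first path to each state shown):
  len 0: q0<-""
  len 1: q2<-"b", q3<-"a"
Found accept state at length 1.

"a"


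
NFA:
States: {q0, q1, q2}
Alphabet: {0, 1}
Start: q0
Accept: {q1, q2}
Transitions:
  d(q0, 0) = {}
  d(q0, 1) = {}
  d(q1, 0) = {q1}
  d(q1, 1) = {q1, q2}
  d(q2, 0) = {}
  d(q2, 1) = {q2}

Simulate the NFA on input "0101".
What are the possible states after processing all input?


Start: {q0}
  --0--> {}
  --1--> {}
  --0--> {}
  --1--> {}

{} (empty set, no valid transitions)


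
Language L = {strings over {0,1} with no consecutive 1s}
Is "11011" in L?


'11' occurs at index 0

No, "11011" is not in L


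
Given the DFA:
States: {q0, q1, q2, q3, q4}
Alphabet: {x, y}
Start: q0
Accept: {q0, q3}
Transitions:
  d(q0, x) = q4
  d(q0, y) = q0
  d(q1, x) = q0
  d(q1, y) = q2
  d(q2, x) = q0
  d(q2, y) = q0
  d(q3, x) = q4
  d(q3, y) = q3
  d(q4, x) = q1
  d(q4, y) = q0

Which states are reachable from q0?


BFS from q0:
  layer 0: {q0}
  layer 1: {q4}
  layer 2: {q1}
  layer 3: {q2}

{q0, q1, q2, q4}


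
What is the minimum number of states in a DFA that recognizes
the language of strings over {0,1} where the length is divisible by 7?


States track (length) mod 7.
Need 7 states: one per remainder 0..6; accept = remainder 0.

7


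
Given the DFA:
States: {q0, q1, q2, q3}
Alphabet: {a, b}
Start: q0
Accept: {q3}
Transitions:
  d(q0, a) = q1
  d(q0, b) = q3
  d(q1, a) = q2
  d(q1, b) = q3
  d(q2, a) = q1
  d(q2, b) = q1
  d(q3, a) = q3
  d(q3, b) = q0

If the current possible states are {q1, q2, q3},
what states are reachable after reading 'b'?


Apply transition on 'b' from each current state:
  d(q1, b) = q3
  d(q2, b) = q1
  d(q3, b) = q0

{q0, q1, q3}


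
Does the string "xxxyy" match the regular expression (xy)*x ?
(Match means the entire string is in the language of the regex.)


|string| = 5; first = 'x'; last = 'y'

No, "xxxyy" does not match (xy)*x


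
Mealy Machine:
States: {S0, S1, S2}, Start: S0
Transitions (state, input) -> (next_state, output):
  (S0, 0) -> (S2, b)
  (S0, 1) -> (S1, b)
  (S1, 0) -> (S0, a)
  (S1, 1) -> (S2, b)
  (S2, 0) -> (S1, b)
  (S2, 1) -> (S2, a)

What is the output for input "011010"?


Step-by-step:
  (S0, 0) -> (S2, b)
  (S2, 1) -> (S2, a)
  (S2, 1) -> (S2, a)
  (S2, 0) -> (S1, b)
  (S1, 1) -> (S2, b)
  (S2, 0) -> (S1, b)

"baabbb"


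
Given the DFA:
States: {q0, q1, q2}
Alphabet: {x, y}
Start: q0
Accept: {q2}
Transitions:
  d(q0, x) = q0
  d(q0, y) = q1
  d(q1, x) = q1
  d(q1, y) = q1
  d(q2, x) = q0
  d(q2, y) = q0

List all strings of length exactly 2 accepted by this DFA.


All strings of length 2: 4 total
Accepted: 0

None


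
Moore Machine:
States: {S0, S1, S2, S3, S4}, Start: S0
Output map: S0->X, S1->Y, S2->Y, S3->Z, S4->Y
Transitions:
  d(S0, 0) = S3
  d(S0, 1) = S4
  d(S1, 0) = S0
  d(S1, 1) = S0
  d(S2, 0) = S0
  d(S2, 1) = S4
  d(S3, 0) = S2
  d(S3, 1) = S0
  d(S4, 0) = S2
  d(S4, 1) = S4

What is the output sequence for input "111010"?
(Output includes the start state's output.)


Start: S0 (output X)
  --1--> S4 (output Y)
  --1--> S4 (output Y)
  --1--> S4 (output Y)
  --0--> S2 (output Y)
  --1--> S4 (output Y)
  --0--> S2 (output Y)

"XYYYYYY"


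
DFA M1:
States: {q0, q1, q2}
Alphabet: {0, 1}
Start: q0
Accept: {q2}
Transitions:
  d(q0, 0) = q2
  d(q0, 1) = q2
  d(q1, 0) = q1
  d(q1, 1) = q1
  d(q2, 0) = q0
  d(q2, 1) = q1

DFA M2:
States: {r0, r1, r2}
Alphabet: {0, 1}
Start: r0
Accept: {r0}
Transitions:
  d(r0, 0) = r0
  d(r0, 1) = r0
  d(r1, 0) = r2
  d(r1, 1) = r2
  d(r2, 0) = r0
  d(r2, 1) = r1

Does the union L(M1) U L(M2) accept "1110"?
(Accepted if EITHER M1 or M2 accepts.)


M1: final=q1 accepted=False
M2: final=r0 accepted=True

Yes, union accepts


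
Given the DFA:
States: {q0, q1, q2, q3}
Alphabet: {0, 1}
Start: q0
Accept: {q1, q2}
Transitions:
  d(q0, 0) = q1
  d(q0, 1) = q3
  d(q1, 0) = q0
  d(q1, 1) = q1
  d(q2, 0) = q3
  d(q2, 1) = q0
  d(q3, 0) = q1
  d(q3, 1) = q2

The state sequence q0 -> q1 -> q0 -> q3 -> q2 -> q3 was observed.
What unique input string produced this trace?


Trace back each transition to find the symbol:
  q0 --[0]--> q1
  q1 --[0]--> q0
  q0 --[1]--> q3
  q3 --[1]--> q2
  q2 --[0]--> q3

"00110"


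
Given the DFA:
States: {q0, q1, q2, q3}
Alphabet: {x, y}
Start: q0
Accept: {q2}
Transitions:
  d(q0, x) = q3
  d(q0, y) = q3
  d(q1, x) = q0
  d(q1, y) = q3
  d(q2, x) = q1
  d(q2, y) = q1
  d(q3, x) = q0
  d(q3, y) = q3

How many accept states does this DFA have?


Accept states listed: {q2}
Counting: q2(1)

1


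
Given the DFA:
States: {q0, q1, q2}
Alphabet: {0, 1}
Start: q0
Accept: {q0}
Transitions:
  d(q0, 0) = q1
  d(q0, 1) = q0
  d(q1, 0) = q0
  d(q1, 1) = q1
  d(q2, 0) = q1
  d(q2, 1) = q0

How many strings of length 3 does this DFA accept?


Enumerating all length-3 strings:
  "000" -> q1 [reject]
  "001" -> q0 [accept]
  "010" -> q0 [accept]
  "011" -> q1 [reject]
  "100" -> q0 [accept]
  "101" -> q1 [reject]
  "110" -> q1 [reject]
  "111" -> q0 [accept]

4 out of 8


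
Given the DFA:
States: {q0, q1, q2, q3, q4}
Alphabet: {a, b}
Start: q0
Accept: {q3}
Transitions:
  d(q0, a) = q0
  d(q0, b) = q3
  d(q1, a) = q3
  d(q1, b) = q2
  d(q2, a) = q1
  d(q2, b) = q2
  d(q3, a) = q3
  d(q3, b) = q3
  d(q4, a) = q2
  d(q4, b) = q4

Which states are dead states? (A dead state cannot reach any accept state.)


Forward reachability from each state:
  q0 -> reaches accept state q3 (live)
  q1 -> reaches accept state q3 (live)
  q2 -> reaches accept state q3 (live)
  q3 -> reaches accept state q3 (live)
  q4 -> reaches accept state q3 (live)

None (all states can reach an accept state)


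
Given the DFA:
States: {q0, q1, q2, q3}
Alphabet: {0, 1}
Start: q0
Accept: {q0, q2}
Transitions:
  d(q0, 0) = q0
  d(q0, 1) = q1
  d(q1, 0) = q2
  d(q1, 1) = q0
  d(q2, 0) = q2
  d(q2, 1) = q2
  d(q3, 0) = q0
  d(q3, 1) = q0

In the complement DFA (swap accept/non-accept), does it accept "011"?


Trace: q0 -> q0 -> q1 -> q0
Final: q0
Original accept: {q0, q2}
Complement: q0 is in original accept

No, complement rejects (original accepts)


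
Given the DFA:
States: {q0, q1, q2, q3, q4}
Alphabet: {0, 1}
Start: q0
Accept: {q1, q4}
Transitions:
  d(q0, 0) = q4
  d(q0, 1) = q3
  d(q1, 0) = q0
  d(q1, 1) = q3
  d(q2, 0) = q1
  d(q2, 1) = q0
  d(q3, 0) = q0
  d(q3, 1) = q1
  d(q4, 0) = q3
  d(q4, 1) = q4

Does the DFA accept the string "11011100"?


Trace: q0 -> q3 -> q1 -> q0 -> q3 -> q1 -> q3 -> q0 -> q4
Final state: q4
Accept states: {q1, q4}

Yes, accepted (final state q4 is an accept state)


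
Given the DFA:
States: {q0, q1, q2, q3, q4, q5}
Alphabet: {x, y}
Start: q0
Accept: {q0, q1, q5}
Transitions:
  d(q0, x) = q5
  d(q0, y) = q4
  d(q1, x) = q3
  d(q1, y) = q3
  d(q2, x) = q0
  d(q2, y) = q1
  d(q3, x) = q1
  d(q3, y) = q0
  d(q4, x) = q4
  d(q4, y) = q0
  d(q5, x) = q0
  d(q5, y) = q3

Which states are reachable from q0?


BFS from q0:
  layer 0: {q0}
  layer 1: {q4, q5}
  layer 2: {q3}
  layer 3: {q1}

{q0, q1, q3, q4, q5}


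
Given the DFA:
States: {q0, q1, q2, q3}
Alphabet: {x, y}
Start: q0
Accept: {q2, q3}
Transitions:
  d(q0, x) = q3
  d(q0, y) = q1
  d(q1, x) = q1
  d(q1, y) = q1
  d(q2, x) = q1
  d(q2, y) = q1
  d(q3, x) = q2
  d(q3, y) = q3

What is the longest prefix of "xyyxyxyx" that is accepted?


Run the DFA, marking each prefix where the state is accepting:
  "" -> q0 [reject]
  "x" -> q3 [accept]
  "xy" -> q3 [accept]
  "xyy" -> q3 [accept]
  "xyyx" -> q2 [accept]
  "xyyxy" -> q1 [reject]
  "xyyxyx" -> q1 [reject]
  "xyyxyxy" -> q1 [reject]
  "xyyxyxyx" -> q1 [reject]

"xyyx"


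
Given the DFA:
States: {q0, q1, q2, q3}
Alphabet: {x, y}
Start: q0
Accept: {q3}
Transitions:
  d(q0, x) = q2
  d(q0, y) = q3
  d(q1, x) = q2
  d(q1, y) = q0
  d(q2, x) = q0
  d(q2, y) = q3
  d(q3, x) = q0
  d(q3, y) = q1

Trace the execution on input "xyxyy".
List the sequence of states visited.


Input: xyxyy
d(q0, x) = q2
d(q2, y) = q3
d(q3, x) = q0
d(q0, y) = q3
d(q3, y) = q1


q0 -> q2 -> q3 -> q0 -> q3 -> q1


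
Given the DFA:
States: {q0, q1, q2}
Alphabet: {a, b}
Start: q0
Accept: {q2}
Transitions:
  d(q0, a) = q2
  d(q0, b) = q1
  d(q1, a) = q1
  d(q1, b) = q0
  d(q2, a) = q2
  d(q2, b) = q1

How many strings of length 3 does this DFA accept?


Enumerating all length-3 strings:
  "aaa" -> q2 [accept]
  "aab" -> q1 [reject]
  "aba" -> q1 [reject]
  "abb" -> q0 [reject]
  "baa" -> q1 [reject]
  "bab" -> q0 [reject]
  "bba" -> q2 [accept]
  "bbb" -> q1 [reject]

2 out of 8


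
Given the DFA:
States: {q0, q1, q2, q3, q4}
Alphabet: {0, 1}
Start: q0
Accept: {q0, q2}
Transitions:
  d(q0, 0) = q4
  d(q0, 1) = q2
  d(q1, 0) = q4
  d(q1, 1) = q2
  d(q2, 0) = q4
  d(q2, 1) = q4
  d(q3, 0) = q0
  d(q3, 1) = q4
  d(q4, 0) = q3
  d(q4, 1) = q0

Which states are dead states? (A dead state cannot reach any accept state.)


Forward reachability from each state:
  q0 -> reaches accept state q0 (live)
  q1 -> reaches accept state q0 (live)
  q2 -> reaches accept state q0 (live)
  q3 -> reaches accept state q0 (live)
  q4 -> reaches accept state q0 (live)

None (all states can reach an accept state)


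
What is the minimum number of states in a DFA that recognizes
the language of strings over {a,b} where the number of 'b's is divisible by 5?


States track (count of 'b') mod 5.
Need 5 states: one per remainder 0..4; accept = remainder 0.

5


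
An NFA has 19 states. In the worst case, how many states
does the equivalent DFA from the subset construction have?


Subset construction: one DFA state per subset of NFA states.
2^19 = 524288

524288


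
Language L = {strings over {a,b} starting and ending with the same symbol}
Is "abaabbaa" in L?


first = 'a', last = 'a'

Yes, "abaabbaa" is in L


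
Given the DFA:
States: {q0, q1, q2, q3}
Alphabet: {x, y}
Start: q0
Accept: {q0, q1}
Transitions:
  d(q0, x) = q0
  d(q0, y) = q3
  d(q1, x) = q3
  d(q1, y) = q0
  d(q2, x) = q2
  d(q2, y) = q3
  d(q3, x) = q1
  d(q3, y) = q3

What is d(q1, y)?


Looking up transition d(q1, y)

q0


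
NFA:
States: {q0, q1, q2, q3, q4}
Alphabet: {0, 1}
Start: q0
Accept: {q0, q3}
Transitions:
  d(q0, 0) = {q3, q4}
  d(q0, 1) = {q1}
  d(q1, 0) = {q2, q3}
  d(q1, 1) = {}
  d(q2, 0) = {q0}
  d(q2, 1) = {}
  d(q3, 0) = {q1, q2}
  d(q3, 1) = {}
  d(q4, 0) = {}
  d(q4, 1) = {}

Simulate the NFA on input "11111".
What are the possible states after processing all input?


Start: {q0}
  --1--> {q1}
  --1--> {}
  --1--> {}
  --1--> {}
  --1--> {}

{} (empty set, no valid transitions)


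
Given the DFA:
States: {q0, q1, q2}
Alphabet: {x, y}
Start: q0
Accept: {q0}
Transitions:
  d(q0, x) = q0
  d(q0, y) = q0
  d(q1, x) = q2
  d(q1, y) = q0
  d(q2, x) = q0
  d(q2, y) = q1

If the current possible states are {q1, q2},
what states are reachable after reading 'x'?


Apply transition on 'x' from each current state:
  d(q1, x) = q2
  d(q2, x) = q0

{q0, q2}


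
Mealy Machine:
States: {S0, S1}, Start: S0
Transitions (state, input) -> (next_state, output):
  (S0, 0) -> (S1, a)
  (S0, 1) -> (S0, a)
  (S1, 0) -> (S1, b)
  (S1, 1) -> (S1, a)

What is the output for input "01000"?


Step-by-step:
  (S0, 0) -> (S1, a)
  (S1, 1) -> (S1, a)
  (S1, 0) -> (S1, b)
  (S1, 0) -> (S1, b)
  (S1, 0) -> (S1, b)

"aabbb"


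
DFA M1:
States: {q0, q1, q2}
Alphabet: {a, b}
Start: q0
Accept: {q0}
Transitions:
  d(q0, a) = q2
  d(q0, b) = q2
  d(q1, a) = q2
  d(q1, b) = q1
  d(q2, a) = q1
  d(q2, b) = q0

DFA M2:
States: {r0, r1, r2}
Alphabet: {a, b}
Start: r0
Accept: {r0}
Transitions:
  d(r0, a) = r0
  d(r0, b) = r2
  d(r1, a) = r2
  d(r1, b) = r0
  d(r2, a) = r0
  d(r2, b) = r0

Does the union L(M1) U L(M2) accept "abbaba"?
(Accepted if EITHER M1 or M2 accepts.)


M1: final=q2 accepted=False
M2: final=r0 accepted=True

Yes, union accepts


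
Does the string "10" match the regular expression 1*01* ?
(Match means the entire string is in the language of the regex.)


|string| = 2; first = '1'; last = '0'

Yes, "10" matches 1*01*


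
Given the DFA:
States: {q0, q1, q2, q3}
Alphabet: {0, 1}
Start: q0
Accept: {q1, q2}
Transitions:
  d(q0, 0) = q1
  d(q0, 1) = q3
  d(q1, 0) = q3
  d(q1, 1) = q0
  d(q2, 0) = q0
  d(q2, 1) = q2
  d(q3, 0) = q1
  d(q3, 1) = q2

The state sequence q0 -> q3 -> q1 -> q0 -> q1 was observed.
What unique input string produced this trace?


Trace back each transition to find the symbol:
  q0 --[1]--> q3
  q3 --[0]--> q1
  q1 --[1]--> q0
  q0 --[0]--> q1

"1010"


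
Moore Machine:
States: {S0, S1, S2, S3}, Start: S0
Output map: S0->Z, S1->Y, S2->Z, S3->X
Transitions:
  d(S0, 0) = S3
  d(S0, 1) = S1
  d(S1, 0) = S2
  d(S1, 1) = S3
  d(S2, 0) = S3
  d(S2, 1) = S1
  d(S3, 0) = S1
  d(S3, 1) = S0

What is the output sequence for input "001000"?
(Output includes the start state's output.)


Start: S0 (output Z)
  --0--> S3 (output X)
  --0--> S1 (output Y)
  --1--> S3 (output X)
  --0--> S1 (output Y)
  --0--> S2 (output Z)
  --0--> S3 (output X)

"ZXYXYZX"


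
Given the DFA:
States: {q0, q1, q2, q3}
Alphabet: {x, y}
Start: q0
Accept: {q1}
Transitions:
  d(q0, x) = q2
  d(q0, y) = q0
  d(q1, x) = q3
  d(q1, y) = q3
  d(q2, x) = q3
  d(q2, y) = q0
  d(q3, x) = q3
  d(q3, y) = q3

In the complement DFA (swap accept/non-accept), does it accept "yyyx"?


Trace: q0 -> q0 -> q0 -> q0 -> q2
Final: q2
Original accept: {q1}
Complement: q2 is not in original accept

Yes, complement accepts (original rejects)


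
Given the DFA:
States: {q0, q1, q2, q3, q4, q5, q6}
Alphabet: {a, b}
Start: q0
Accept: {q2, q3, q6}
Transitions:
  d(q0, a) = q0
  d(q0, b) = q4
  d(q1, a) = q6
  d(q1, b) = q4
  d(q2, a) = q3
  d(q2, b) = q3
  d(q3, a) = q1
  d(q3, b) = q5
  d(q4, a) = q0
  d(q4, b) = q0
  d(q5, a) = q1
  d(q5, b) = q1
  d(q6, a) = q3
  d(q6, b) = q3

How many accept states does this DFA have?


Accept states listed: {q2, q3, q6}
Counting: q2(1) q3(2) q6(3)

3


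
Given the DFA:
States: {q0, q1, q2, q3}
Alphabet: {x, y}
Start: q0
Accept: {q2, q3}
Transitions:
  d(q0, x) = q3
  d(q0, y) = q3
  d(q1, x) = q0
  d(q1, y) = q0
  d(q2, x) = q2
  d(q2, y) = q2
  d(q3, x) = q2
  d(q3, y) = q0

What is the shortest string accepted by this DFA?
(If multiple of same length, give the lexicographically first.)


BFS by string length (lex-first path to each state shown):
  len 0: q0<-""
  len 1: q3<-"x"
Found accept state at length 1.

"x"


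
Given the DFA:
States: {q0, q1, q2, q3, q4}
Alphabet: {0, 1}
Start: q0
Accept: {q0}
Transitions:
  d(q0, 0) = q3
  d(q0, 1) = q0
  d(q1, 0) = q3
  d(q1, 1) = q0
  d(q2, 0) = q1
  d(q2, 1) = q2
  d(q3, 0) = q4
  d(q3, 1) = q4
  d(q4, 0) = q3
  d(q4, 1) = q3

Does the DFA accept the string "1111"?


Trace: q0 -> q0 -> q0 -> q0 -> q0
Final state: q0
Accept states: {q0}

Yes, accepted (final state q0 is an accept state)


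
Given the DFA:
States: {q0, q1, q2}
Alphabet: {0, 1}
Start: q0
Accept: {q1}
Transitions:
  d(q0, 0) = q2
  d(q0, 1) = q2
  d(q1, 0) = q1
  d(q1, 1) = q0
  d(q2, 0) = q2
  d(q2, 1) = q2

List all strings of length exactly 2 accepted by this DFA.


All strings of length 2: 4 total
Accepted: 0

None


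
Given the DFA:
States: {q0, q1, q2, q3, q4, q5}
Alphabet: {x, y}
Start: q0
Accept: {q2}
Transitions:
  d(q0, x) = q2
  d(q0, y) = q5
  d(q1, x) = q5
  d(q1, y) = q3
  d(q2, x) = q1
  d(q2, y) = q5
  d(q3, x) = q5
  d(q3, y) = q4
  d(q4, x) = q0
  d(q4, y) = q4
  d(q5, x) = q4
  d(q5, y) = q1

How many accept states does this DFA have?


Accept states listed: {q2}
Counting: q2(1)

1


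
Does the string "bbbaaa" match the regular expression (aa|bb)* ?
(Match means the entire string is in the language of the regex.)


|string| = 6; first = 'b'; last = 'a'

No, "bbbaaa" does not match (aa|bb)*


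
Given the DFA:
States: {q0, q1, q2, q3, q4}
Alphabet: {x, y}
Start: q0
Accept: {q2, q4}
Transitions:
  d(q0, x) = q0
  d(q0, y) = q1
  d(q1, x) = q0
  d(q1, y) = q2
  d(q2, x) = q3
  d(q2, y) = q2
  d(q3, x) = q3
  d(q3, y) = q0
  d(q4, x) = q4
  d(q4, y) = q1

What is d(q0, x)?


Looking up transition d(q0, x)

q0


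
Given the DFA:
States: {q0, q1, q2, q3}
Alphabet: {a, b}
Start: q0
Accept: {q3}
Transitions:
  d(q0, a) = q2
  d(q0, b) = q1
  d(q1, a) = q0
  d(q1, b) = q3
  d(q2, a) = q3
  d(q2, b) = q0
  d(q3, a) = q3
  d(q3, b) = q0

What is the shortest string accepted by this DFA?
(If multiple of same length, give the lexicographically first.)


BFS by string length (lex-first path to each state shown):
  len 0: q0<-""
  len 1: q1<-"b", q2<-"a"
  len 2: q0<-"ab", q3<-"aa"
Found accept state at length 2.

"aa"


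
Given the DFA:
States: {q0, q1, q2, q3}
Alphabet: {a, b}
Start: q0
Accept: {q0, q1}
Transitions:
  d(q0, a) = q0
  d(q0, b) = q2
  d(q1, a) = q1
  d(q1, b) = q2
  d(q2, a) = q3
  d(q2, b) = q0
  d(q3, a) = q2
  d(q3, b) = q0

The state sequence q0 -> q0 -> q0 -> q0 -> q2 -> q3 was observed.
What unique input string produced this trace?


Trace back each transition to find the symbol:
  q0 --[a]--> q0
  q0 --[a]--> q0
  q0 --[a]--> q0
  q0 --[b]--> q2
  q2 --[a]--> q3

"aaaba"


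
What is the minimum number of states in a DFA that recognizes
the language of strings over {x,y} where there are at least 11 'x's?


States: count = 0, 1, ..., 10, and a final '>= 11' state.
Total: 11 + 1 = 12. Accept = '>= 11' state.

12


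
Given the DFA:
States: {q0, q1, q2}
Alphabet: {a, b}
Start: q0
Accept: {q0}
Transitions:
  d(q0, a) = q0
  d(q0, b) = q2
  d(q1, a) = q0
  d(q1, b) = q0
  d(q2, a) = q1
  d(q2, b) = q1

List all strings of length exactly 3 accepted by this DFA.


All strings of length 3: 8 total
Accepted: 5

"aaa", "baa", "bab", "bba", "bbb"


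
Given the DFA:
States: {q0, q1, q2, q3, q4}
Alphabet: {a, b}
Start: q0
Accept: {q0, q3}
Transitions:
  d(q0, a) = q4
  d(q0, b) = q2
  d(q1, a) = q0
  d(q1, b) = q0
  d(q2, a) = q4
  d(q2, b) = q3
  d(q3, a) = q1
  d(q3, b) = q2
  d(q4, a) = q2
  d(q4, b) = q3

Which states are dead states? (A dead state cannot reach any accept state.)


Forward reachability from each state:
  q0 -> reaches accept state q0 (live)
  q1 -> reaches accept state q0 (live)
  q2 -> reaches accept state q0 (live)
  q3 -> reaches accept state q0 (live)
  q4 -> reaches accept state q0 (live)

None (all states can reach an accept state)


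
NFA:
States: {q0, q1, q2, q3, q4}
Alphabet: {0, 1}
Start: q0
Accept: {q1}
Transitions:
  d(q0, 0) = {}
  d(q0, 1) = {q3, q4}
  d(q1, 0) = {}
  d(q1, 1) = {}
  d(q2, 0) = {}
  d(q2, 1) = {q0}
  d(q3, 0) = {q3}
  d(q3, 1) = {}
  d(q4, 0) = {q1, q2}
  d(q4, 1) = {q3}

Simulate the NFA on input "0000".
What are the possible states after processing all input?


Start: {q0}
  --0--> {}
  --0--> {}
  --0--> {}
  --0--> {}

{} (empty set, no valid transitions)


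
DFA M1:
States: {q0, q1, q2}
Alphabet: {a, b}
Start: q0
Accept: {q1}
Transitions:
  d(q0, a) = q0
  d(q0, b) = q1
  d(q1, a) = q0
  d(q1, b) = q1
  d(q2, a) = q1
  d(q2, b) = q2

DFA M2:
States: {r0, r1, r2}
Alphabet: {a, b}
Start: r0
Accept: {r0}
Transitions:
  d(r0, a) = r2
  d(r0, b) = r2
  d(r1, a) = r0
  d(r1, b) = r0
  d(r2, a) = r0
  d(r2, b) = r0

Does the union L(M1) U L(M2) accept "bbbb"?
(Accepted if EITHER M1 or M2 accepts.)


M1: final=q1 accepted=True
M2: final=r0 accepted=True

Yes, union accepts


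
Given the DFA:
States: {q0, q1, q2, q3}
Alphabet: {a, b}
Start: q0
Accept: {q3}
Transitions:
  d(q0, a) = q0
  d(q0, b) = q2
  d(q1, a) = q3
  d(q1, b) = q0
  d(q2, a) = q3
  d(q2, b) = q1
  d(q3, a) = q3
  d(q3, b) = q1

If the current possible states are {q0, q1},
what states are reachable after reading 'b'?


Apply transition on 'b' from each current state:
  d(q0, b) = q2
  d(q1, b) = q0

{q0, q2}


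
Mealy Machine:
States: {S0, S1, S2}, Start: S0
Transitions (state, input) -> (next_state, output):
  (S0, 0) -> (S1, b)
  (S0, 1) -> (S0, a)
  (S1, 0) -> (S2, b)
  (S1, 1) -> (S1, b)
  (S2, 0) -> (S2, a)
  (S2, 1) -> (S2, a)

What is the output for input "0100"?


Step-by-step:
  (S0, 0) -> (S1, b)
  (S1, 1) -> (S1, b)
  (S1, 0) -> (S2, b)
  (S2, 0) -> (S2, a)

"bbba"


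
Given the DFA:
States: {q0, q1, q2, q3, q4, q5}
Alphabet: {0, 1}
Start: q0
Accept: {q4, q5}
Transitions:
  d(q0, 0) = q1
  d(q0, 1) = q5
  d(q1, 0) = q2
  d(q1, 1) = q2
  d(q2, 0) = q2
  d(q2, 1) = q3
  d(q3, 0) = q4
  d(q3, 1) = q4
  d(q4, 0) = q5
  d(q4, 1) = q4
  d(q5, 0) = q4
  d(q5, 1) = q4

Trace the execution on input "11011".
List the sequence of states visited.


Input: 11011
d(q0, 1) = q5
d(q5, 1) = q4
d(q4, 0) = q5
d(q5, 1) = q4
d(q4, 1) = q4


q0 -> q5 -> q4 -> q5 -> q4 -> q4


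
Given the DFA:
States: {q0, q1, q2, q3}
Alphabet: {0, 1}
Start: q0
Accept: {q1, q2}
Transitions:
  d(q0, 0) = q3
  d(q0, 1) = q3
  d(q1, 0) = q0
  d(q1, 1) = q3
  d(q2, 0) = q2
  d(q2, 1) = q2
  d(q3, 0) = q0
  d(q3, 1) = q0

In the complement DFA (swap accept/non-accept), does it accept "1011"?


Trace: q0 -> q3 -> q0 -> q3 -> q0
Final: q0
Original accept: {q1, q2}
Complement: q0 is not in original accept

Yes, complement accepts (original rejects)


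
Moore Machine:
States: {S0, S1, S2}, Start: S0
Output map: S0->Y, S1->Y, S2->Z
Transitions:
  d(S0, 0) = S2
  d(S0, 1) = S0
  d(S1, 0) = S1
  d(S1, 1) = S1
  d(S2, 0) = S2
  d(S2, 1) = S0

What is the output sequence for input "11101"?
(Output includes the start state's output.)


Start: S0 (output Y)
  --1--> S0 (output Y)
  --1--> S0 (output Y)
  --1--> S0 (output Y)
  --0--> S2 (output Z)
  --1--> S0 (output Y)

"YYYYZY"


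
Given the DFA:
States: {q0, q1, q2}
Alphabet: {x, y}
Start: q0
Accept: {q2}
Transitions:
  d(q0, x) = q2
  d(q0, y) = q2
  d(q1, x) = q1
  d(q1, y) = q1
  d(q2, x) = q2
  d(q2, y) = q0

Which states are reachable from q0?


BFS from q0:
  layer 0: {q0}
  layer 1: {q2}

{q0, q2}


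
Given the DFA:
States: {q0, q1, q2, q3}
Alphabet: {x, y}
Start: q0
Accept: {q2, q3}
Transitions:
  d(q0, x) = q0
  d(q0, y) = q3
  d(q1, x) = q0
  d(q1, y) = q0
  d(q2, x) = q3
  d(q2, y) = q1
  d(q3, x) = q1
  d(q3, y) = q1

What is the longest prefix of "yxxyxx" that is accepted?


Run the DFA, marking each prefix where the state is accepting:
  "" -> q0 [reject]
  "y" -> q3 [accept]
  "yx" -> q1 [reject]
  "yxx" -> q0 [reject]
  "yxxy" -> q3 [accept]
  "yxxyx" -> q1 [reject]
  "yxxyxx" -> q0 [reject]

"yxxy"


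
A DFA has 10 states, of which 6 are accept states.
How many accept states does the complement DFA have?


Complement swaps accept and non-accept states.
10 - 6 = 4

4


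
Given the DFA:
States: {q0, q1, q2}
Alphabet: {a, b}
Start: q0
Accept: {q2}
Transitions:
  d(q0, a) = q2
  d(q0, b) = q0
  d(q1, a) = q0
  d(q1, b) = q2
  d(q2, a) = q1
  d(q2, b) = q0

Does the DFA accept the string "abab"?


Trace: q0 -> q2 -> q0 -> q2 -> q0
Final state: q0
Accept states: {q2}

No, rejected (final state q0 is not an accept state)


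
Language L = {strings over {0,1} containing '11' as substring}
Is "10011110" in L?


'11' occurs at index 3

Yes, "10011110" is in L


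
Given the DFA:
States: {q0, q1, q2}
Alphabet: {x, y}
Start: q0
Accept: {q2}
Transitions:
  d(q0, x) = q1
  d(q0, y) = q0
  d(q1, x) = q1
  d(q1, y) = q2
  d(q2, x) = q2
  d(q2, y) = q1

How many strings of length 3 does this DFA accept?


Enumerating all length-3 strings:
  "xxx" -> q1 [reject]
  "xxy" -> q2 [accept]
  "xyx" -> q2 [accept]
  "xyy" -> q1 [reject]
  "yxx" -> q1 [reject]
  "yxy" -> q2 [accept]
  "yyx" -> q1 [reject]
  "yyy" -> q0 [reject]

3 out of 8


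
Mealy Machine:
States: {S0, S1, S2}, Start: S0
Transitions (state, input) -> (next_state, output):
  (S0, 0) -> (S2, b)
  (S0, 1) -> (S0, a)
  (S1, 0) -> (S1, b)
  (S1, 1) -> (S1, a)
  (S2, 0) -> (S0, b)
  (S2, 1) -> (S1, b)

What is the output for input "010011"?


Step-by-step:
  (S0, 0) -> (S2, b)
  (S2, 1) -> (S1, b)
  (S1, 0) -> (S1, b)
  (S1, 0) -> (S1, b)
  (S1, 1) -> (S1, a)
  (S1, 1) -> (S1, a)

"bbbbaa"


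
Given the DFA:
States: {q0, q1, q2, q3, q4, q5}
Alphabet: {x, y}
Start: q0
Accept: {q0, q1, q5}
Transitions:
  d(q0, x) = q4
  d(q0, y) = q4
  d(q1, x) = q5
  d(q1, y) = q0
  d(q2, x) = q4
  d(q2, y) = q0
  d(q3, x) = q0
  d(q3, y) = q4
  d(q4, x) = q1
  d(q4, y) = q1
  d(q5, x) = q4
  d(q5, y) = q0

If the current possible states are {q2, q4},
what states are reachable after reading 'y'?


Apply transition on 'y' from each current state:
  d(q2, y) = q0
  d(q4, y) = q1

{q0, q1}


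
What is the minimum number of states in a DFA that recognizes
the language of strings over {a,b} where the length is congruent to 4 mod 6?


States track (length) mod 6.
Need 6 states: one per remainder 0..5; accept = remainder 4.

6


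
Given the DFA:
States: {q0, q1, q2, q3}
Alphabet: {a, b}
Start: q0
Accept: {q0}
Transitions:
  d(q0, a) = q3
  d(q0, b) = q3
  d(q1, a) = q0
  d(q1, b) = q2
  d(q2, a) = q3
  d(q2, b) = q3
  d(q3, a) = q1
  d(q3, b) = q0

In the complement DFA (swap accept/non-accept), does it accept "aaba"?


Trace: q0 -> q3 -> q1 -> q2 -> q3
Final: q3
Original accept: {q0}
Complement: q3 is not in original accept

Yes, complement accepts (original rejects)


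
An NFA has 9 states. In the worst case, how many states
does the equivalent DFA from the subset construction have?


Subset construction: one DFA state per subset of NFA states.
2^9 = 512

512


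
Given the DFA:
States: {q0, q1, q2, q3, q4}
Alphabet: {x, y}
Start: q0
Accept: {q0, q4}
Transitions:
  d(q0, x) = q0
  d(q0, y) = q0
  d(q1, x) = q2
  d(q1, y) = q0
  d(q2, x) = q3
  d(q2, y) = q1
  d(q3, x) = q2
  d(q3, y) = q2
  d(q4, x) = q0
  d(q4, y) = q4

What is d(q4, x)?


Looking up transition d(q4, x)

q0


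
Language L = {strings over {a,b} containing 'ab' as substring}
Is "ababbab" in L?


'ab' occurs at index 0

Yes, "ababbab" is in L


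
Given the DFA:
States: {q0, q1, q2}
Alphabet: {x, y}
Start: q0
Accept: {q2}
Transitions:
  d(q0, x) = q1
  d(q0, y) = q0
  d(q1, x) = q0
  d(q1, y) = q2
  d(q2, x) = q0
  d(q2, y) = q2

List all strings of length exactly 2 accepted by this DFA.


All strings of length 2: 4 total
Accepted: 1

"xy"


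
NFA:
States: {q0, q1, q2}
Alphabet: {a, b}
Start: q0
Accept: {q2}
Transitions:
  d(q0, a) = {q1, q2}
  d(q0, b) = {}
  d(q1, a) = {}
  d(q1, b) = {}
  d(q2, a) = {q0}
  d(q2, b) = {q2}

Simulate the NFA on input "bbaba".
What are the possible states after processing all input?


Start: {q0}
  --b--> {}
  --b--> {}
  --a--> {}
  --b--> {}
  --a--> {}

{} (empty set, no valid transitions)


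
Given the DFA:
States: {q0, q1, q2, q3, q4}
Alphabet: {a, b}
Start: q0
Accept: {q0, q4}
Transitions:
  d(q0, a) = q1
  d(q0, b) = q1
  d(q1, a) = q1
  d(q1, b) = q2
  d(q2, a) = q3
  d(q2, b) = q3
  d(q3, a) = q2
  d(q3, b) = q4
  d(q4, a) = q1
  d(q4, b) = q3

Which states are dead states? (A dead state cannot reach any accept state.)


Forward reachability from each state:
  q0 -> reaches accept state q0 (live)
  q1 -> reaches accept state q4 (live)
  q2 -> reaches accept state q4 (live)
  q3 -> reaches accept state q4 (live)
  q4 -> reaches accept state q4 (live)

None (all states can reach an accept state)


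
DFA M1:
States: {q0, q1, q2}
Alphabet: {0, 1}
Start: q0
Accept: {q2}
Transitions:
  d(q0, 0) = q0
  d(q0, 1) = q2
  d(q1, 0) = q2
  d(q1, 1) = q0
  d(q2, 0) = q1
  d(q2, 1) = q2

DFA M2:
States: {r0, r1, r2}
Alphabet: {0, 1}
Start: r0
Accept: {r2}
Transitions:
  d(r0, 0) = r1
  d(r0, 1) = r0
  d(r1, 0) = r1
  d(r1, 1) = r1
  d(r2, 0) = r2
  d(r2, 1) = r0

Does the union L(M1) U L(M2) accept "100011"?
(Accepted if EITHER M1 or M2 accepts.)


M1: final=q2 accepted=True
M2: final=r1 accepted=False

Yes, union accepts


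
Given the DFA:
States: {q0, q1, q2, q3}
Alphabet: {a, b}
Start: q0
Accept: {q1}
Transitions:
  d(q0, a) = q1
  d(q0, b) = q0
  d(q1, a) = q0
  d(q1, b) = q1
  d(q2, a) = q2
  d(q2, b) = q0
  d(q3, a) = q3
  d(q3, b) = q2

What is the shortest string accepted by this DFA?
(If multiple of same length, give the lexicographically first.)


BFS by string length (lex-first path to each state shown):
  len 0: q0<-""
  len 1: q0<-"b", q1<-"a"
Found accept state at length 1.

"a"


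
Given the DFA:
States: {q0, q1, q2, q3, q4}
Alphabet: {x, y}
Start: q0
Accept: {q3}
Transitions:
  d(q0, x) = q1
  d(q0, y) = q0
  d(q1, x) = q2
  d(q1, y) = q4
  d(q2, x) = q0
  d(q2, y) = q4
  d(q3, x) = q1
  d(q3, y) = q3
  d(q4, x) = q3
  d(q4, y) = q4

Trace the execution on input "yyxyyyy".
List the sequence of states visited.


Input: yyxyyyy
d(q0, y) = q0
d(q0, y) = q0
d(q0, x) = q1
d(q1, y) = q4
d(q4, y) = q4
d(q4, y) = q4
d(q4, y) = q4


q0 -> q0 -> q0 -> q1 -> q4 -> q4 -> q4 -> q4


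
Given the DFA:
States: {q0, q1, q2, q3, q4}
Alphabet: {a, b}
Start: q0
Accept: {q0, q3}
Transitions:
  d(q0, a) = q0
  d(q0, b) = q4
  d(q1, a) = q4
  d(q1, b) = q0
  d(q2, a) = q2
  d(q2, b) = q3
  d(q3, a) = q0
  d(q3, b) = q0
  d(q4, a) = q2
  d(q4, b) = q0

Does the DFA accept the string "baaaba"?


Trace: q0 -> q4 -> q2 -> q2 -> q2 -> q3 -> q0
Final state: q0
Accept states: {q0, q3}

Yes, accepted (final state q0 is an accept state)


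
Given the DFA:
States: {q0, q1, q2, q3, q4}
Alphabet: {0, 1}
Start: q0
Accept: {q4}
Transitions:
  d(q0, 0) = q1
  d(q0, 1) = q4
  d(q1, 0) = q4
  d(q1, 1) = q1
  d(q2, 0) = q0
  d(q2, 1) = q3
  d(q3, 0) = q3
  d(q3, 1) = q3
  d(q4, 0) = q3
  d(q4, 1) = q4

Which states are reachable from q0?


BFS from q0:
  layer 0: {q0}
  layer 1: {q1, q4}
  layer 2: {q3}

{q0, q1, q3, q4}


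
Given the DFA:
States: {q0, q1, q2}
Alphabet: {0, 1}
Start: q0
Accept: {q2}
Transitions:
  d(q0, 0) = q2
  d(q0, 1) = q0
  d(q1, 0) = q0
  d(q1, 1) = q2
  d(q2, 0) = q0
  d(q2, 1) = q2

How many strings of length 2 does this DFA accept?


Enumerating all length-2 strings:
  "00" -> q0 [reject]
  "01" -> q2 [accept]
  "10" -> q2 [accept]
  "11" -> q0 [reject]

2 out of 4


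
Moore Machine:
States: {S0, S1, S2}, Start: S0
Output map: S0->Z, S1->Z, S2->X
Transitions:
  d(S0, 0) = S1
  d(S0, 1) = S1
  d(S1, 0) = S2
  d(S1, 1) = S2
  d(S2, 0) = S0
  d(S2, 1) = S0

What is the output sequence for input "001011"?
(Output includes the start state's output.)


Start: S0 (output Z)
  --0--> S1 (output Z)
  --0--> S2 (output X)
  --1--> S0 (output Z)
  --0--> S1 (output Z)
  --1--> S2 (output X)
  --1--> S0 (output Z)

"ZZXZZXZ"


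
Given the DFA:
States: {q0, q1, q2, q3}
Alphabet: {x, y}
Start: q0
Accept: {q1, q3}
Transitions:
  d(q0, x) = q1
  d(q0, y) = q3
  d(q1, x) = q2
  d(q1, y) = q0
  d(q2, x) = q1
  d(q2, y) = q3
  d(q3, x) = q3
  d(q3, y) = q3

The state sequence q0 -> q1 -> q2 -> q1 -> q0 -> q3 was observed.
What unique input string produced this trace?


Trace back each transition to find the symbol:
  q0 --[x]--> q1
  q1 --[x]--> q2
  q2 --[x]--> q1
  q1 --[y]--> q0
  q0 --[y]--> q3

"xxxyy"


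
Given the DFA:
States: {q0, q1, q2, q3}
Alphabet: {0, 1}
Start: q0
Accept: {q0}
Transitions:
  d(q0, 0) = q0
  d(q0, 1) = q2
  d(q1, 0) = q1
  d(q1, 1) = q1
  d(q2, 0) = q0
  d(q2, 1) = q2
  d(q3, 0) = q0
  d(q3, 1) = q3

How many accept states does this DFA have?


Accept states listed: {q0}
Counting: q0(1)

1


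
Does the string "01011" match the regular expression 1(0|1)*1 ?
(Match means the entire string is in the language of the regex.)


|string| = 5; first = '0'; last = '1'

No, "01011" does not match 1(0|1)*1


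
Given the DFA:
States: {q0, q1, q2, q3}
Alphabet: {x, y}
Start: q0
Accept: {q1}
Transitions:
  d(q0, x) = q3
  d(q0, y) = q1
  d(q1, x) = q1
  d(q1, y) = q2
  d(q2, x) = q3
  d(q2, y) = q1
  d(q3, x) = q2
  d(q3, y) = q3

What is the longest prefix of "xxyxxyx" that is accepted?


Run the DFA, marking each prefix where the state is accepting:
  "" -> q0 [reject]
  "x" -> q3 [reject]
  "xx" -> q2 [reject]
  "xxy" -> q1 [accept]
  "xxyx" -> q1 [accept]
  "xxyxx" -> q1 [accept]
  "xxyxxy" -> q2 [reject]
  "xxyxxyx" -> q3 [reject]

"xxyxx"


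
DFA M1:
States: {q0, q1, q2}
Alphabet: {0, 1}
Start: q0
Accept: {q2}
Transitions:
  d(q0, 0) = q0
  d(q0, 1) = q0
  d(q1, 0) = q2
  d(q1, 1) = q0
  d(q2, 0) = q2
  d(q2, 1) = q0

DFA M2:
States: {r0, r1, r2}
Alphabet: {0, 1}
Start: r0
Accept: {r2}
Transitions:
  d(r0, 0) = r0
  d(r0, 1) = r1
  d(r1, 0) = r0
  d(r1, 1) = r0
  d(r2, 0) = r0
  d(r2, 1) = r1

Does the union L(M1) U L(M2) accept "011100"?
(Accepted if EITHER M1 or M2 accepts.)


M1: final=q0 accepted=False
M2: final=r0 accepted=False

No, union rejects (neither accepts)


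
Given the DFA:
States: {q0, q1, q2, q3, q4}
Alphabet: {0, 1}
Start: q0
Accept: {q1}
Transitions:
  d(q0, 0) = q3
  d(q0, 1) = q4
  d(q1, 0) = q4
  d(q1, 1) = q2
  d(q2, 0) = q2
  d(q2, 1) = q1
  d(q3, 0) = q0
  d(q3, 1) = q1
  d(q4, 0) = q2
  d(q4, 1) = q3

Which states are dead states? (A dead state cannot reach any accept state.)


Forward reachability from each state:
  q0 -> reaches accept state q1 (live)
  q1 -> reaches accept state q1 (live)
  q2 -> reaches accept state q1 (live)
  q3 -> reaches accept state q1 (live)
  q4 -> reaches accept state q1 (live)

None (all states can reach an accept state)
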